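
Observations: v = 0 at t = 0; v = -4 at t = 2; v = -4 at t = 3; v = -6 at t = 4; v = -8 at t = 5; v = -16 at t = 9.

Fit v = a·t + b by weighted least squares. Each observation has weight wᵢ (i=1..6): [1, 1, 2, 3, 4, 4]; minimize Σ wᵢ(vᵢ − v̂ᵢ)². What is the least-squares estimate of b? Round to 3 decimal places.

b = 0.977

Entries of MᵀWM: Σwᵢ·t·t = 494, Σwᵢ·t = 76, Σwᵢ·1 = 15.
Moment sums: Σwᵢ·t·v = -840, Σwᵢ·v = -126.
So MᵀWM·[a, b]ᵀ = MᵀWv: [[494, 76]; [76, 15]]·[a, b]ᵀ = [-840, -126]ᵀ.
det = 494·15 − 76² = 1634.
a = ((-840)·15 − 76·(-126))/1634 = -1512/817; b = (494·(-126) − 76·(-840))/1634 = 42/43.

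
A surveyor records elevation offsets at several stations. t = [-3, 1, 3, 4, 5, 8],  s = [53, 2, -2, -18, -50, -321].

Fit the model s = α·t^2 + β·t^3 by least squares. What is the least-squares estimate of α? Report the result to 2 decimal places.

α = 2.89

With design matrix M, MᵀM = [[5140, 36918]; [36918, 283324]] and Mᵀs = [-21621, -173237]ᵀ.
Eliminating β: 283324·(row 1) − 36918·(row 2) gives 93346636·α = 283324·(-21621) − 36918·(-173237) = 269815362, so α = 134907681/46673318.
Then β = ((-173237) − 36918·(134907681/46673318))/283324 = -46117051/46673318.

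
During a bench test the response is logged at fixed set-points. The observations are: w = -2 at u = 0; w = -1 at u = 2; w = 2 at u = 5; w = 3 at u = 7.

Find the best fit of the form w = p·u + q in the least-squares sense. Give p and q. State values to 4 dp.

p = 0.7586, q = -2.1552

Sums needed: Σu·u = 78, Σu = 14, Σ1 = 4.
And Σu·w = 29, Σw = 2.
Eliminating q: 4·(row 1) − 14·(row 2) gives 116·p = 4·29 − 14·2 = 88, so p = 22/29.
Then q = (2 − 14·(22/29))/4 = -125/58.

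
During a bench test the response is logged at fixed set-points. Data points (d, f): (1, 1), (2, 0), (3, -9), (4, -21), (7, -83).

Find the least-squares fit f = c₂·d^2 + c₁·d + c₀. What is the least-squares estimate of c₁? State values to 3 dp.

Entries of XᵀX: Σd^2·d^2 = 2755, Σd^2·d = 443, Σd^2 = 79, Σd·d = 79, Σd = 17, Σ1 = 5.
Right-hand side: Σd^2·f = -4483, Σd·f = -691, Σf = -112.
Solving the 3×3 system (Gaussian elimination) gives c₂ = -8563/3822, c₁ = 14519/3822, c₀ = 53/637.

c₁ = 3.799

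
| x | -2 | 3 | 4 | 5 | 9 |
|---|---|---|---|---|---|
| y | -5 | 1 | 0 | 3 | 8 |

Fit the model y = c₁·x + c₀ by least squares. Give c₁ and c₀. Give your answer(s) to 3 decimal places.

Forming MᵀM = [[135, 19]; [19, 5]] and Mᵀy = [100, 7]ᵀ gives MᵀM·[c₁, c₀]ᵀ = Mᵀy.
det = 135·5 − 19² = 314.
c₁ = (100·5 − 19·7)/314 = 367/314; c₀ = (135·7 − 19·100)/314 = -955/314.

c₁ = 1.169, c₀ = -3.041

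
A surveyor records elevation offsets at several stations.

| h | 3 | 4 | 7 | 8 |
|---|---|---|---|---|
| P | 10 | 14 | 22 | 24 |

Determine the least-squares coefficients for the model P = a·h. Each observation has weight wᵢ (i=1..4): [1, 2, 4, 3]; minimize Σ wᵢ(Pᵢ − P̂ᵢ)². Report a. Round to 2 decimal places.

a = 3.11

Forming AᵀWA = [[429]] and AᵀWP = [1334]ᵀ gives AᵀWA·[a]ᵀ = AᵀWP.
a = 1334/429 = 3.10956.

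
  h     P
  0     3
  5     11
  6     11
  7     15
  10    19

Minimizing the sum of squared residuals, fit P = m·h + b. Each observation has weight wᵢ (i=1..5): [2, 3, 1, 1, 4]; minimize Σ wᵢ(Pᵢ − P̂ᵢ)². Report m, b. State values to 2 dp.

m = 1.61, b = 2.89

The normal system MᵀWM·[m, b]ᵀ = MᵀWP is [[560, 68]; [68, 11]]·[m, b]ᵀ = [1096, 141]ᵀ.
Determinant 560·11 − 68² = 1536.
m = (1096·11 − 68·141)/1536 = 617/384; b = (560·141 − 68·1096)/1536 = 277/96.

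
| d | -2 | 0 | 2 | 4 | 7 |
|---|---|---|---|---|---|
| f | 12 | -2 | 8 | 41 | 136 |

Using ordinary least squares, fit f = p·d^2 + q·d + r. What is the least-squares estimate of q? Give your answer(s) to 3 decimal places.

q = -1.065

With design matrix X, XᵀX = [[2689, 407, 73]; [407, 73, 11]; [73, 11, 5]] and Xᵀf = [7400, 1108, 195]ᵀ.
Solving the 3×3 system (Gaussian elimination) gives p = 22867/7708, q = -8211/7708, r = -7591/3854.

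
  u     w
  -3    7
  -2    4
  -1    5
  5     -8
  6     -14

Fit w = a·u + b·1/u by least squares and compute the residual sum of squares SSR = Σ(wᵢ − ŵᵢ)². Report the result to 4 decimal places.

SSR = 10.3272

Compute the Gram sums: Σu·u = 75, Σu·1/u = 5, Σ1/u·1/u = 643/450.
For Mᵀw: Σu·w = -158, Σ1/u·w = -199/15.
Eliminating b: (643/450)·(row 1) − 5·(row 2) gives (493/6)·a = (643/450)·(-158) − 5·(-199/15) = -35872/225, so a = -71744/36975.
Then b = ((-199/15) − 5·(-71744/36975))/(643/450) = -1230/493.
Residuals: 4281/12325, -41713/36975, 20881/36975, 16274/7395, -23937/12325; SSR = 381848/36975.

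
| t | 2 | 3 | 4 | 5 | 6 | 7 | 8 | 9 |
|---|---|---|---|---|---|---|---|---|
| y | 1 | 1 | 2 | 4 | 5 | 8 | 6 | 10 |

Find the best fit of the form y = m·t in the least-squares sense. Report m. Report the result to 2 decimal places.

m = 0.90

Compute the Gram sums: Σt·t = 284.
For Mᵀy: Σt·y = 257.
Hence m = 257 / 284 ≈ 0.90493.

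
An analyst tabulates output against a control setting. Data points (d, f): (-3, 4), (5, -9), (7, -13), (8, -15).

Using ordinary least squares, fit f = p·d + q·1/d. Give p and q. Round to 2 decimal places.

p = -1.97, q = 5.45

From the data, Σd·d = 147, Σd·1/d = 4, Σ1/d·1/d = 132049/705600.
And Σd·f = -268, Σ1/d·f = -5767/840.
MᵀM·[p, q]ᵀ = Mᵀf becomes [[147, 4]; [4, 132049/705600]]·[p, q]ᵀ = [-268, -5767/840]ᵀ.
det = 147·(132049/705600) − 4² = 55249/4800.
p = ((-268)·(132049/705600) − 4·(-5767/840))/(55249/4800) = -16012012/8121603; q = (147·(-5767/840) − 4·(-268))/(55249/4800) = 301320/55249.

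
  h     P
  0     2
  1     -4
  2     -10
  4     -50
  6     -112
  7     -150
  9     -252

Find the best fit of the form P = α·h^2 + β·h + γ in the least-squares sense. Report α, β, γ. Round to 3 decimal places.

XᵀX·[α, β, γ]ᵀ = XᵀP reads: 10531·α + 1361·β + 187·γ = -32638;  1361·α + 187·β + 29·γ = -4214;  187·α + 29·β + 7·γ = -576.
Solving the 3×3 system (Gaussian elimination) gives α = -7949/2562, β = -997/7686, γ = 4369/3843.

α = -3.103, β = -0.130, γ = 1.137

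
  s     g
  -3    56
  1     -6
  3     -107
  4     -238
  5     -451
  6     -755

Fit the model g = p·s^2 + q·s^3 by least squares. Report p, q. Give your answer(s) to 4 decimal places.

Entries of AᵀA: Σs^2·s^2 = 2340, Σs^2·s^3 = 11926, Σs^3·s^3 = 67836.
For Aᵀg: Σs^2·g = -42728, Σs^3·g = -239094.
Normal equations: [[2340, 11926]; [11926, 67836]]·[p, q]ᵀ = [-42728, -239094]ᵀ.
Determinant 2340·67836 − 11926² = 16506764.
p = ((-42728)·67836 − 11926·(-239094))/16506764 = -11765391/4126691; q = (2340·(-239094) − 11926·(-42728))/16506764 = -12476458/4126691.

p = -2.8510, q = -3.0234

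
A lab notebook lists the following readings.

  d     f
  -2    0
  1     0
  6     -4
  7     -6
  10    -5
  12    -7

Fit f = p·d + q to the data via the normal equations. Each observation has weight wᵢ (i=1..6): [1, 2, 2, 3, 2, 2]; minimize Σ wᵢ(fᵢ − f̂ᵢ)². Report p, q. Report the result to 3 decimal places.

p = -0.553, q = -0.615

The normal equations are: 713·p + 77·q = -442;  77·p + 12·q = -50.
det = 713·12 − 77² = 2627.
p = ((-442)·12 − 77·(-50))/2627 = -1454/2627; q = (713·(-50) − 77·(-442))/2627 = -1616/2627.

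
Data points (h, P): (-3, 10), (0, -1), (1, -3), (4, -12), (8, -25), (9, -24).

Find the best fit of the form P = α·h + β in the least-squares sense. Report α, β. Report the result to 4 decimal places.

The normal system XᵀX·[α, β]ᵀ = XᵀP is [[171, 19]; [19, 6]]·[α, β]ᵀ = [-497, -55]ᵀ.
Eliminating β: 6·(row 1) − 19·(row 2) gives 665·α = 6·(-497) − 19·(-55) = -1937, so α = -1937/665.
Then β = ((-55) − 19·(-1937/665))/6 = 2/35.

α = -2.9128, β = 0.0571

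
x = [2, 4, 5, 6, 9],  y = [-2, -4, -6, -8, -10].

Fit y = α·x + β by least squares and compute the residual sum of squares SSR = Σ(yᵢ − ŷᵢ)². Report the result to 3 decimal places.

SSR = 1.791

With design matrix M, MᵀM = [[162, 26]; [26, 5]] and Mᵀy = [-188, -30]ᵀ.
Determinant 162·5 − 26² = 134.
α = ((-188)·5 − 26·(-30))/134 = -80/67; β = (162·(-30) − 26·(-188))/134 = 14/67.
Residuals: 12/67, 38/67, -16/67, -70/67, 36/67; SSR = 120/67.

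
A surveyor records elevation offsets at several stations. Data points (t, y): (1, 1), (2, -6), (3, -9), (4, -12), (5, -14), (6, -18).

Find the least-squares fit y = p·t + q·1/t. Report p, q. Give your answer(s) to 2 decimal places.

From the data, Σt·t = 91, Σt·1/t = 6, Σ1/t·1/t = 5369/3600.
For Aᵀy: Σt·y = -264, Σ1/t·y = -69/5.
Δ = 91·(5369/3600) − 6² = 358979/3600.
p = ((-264)·(5369/3600) − 6·(-69/5))/(358979/3600) = -1119336/358979; q = (91·(-69/5) − 6·(-264))/(358979/3600) = 1181520/358979.

p = -3.12, q = 3.29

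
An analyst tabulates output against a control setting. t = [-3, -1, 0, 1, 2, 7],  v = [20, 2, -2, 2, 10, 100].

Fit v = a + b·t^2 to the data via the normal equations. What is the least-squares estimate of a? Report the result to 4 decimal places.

Compute the Gram sums: Σ1 = 6, Σt^2 = 64, Σt^2·t^2 = 2500.
For Aᵀv: Σv = 132, Σt^2·v = 5124.
AᵀA·[a, b]ᵀ = Aᵀv becomes [[6, 64]; [64, 2500]]·[a, b]ᵀ = [132, 5124]ᵀ.
Eliminating b: 2500·(row 1) − 64·(row 2) gives 10904·a = 2500·132 − 64·5124 = 2064, so a = 258/1363.
Then b = (5124 − 64·(258/1363))/2500 = 2787/1363.

a = 0.1893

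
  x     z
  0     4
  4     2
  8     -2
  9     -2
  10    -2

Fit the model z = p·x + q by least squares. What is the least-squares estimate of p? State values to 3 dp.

Compute the Gram sums: Σx·x = 261, Σx = 31, Σ1 = 5.
Right-hand side: Σx·z = -46, Σz = 0.
So AᵀA·[p, q]ᵀ = Aᵀz: [[261, 31]; [31, 5]]·[p, q]ᵀ = [-46, 0]ᵀ.
det = 261·5 − 31² = 344.
p = ((-46)·5 − 31·0)/344 = -115/172; q = (261·0 − 31·(-46))/344 = 713/172.

p = -0.669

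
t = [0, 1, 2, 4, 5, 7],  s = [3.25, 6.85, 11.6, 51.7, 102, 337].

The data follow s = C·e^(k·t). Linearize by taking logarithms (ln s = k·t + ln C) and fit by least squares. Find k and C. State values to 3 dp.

Linearized form: ln s = k·t + ln C. From the 6 transformed points,
Over the data: Σt = 19.0000, Σ(t)² = 95.0000, Σln s = 19.9444, Σt·ln s = 86.4735.
Normal system: [[95.0000, 19.0000]; [19.0000, 6]]·[k, ln C]ᵀ = [86.4735, 19.9444]ᵀ.
Solving (det = 209.0000): k = 0.66936, ln C = 1.20442, so C = exp(1.20442) = 3.33481.

k = 0.669, C = 3.335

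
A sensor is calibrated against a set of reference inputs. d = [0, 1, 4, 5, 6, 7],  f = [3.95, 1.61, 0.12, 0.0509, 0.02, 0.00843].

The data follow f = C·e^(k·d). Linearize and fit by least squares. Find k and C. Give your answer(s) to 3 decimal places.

k = -0.877, C = 3.940

Let Y = ln f. Fitting Y = k·d + ln C by least squares:
Sums: Σd = 23.0000, Σ(d)² = 127.0000, Σln f = -11.9362, Σd·ln f = -79.7981.
Normal system: [[127.0000, 23.0000]; [23.0000, 6]]·[k, ln C]ᵀ = [-79.7981, -11.9362]ᵀ.
Solving (det = 233.0000): k = -0.87664, ln C = 1.37108, so C = exp(1.37108) = 3.93959.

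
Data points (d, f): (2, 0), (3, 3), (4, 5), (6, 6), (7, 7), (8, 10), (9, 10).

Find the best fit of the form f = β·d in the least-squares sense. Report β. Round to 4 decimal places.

Forming MᵀM = [[259]] and Mᵀf = [284]ᵀ gives MᵀM·[β]ᵀ = Mᵀf.
β = 284/259 = 1.09653.

β = 1.0965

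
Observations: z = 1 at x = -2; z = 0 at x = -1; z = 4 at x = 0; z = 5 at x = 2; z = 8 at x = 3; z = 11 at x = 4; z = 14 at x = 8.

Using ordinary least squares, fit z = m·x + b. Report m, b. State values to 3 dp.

m = 1.457, b = 3.229

With design matrix A, AᵀA = [[98, 14]; [14, 7]] and Aᵀz = [188, 43]ᵀ.
Eliminating b: 7·(row 1) − 14·(row 2) gives 490·m = 7·188 − 14·43 = 714, so m = 51/35.
Then b = (43 − 14·(51/35))/7 = 113/35.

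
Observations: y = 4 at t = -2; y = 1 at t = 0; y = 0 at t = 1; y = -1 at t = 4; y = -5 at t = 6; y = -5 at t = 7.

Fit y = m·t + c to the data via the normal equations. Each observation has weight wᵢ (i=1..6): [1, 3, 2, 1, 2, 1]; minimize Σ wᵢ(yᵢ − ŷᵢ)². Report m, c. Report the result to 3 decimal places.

MᵀWM·[m, c]ᵀ = MᵀWy reads: 143·m + 23·c = -107;  23·m + 10·c = -9.
det = 143·10 − 23² = 901.
m = ((-107)·10 − 23·(-9))/901 = -863/901; c = (143·(-9) − 23·(-107))/901 = 1174/901.

m = -0.958, c = 1.303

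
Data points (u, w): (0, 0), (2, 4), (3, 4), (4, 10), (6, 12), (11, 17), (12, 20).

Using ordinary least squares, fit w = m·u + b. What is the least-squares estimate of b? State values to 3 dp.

b = 1.002

Normal-equation sums: Σu·u = 330, Σu = 38, Σ1 = 7.
For Xᵀw: Σu·w = 559, Σw = 67.
So XᵀX·[m, b]ᵀ = Xᵀw: [[330, 38]; [38, 7]]·[m, b]ᵀ = [559, 67]ᵀ.
det = 330·7 − 38² = 866.
m = (559·7 − 38·67)/866 = 1367/866; b = (330·67 − 38·559)/866 = 434/433.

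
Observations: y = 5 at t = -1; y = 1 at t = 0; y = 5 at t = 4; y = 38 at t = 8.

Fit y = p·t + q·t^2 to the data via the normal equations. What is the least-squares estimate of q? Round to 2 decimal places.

q = 0.93

From the data, Σt·t = 81, Σt·t^2 = 575, Σt^2·t^2 = 4353.
For Xᵀy: Σt·y = 319, Σt^2·y = 2517.
Normal equations: [[81, 575]; [575, 4353]]·[p, q]ᵀ = [319, 2517]ᵀ.
Eliminating q: 4353·(row 1) − 575·(row 2) gives 21968·p = 4353·319 − 575·2517 = -58668, so p = -14667/5492.
Then q = (2517 − 575·(-14667/5492))/4353 = 5113/5492.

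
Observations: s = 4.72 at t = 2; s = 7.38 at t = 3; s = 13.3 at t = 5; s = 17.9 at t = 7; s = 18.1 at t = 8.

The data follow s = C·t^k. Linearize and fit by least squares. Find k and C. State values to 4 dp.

With ln sᵢ as the transformed response and ln tᵢ as the regressor:
XᵀX = [[12.3883, 7.4265]; [7.4265, 5]], rhs = [19.0718, 11.9191]ᵀ  (here Σln t = 7.4265, Σ(ln t)² = 12.3883, Σln s = 11.9191, Σln t·ln s = 19.0718).
Solving (det = 6.7880): k = 1.00788, ln C = 0.88680, so C = exp(0.88680) = 2.42736.

k = 1.0079, C = 2.4274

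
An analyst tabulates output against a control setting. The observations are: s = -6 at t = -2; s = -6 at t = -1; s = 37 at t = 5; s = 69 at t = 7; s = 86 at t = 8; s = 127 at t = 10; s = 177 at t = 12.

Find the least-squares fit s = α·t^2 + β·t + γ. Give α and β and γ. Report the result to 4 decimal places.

The normal system XᵀX·[α, β, γ]ᵀ = Xᵀs is [[37875, 3699, 387]; [3699, 387, 39]; [387, 39, 7]]·[α, β, γ]ᵀ = [47968, 4768, 484]ᵀ.
Solving the 3×3 system (Gaussian elimination) gives α = 6541/6747, β = 205975/60723, γ = -67876/20241.

α = 0.9695, β = 3.3920, γ = -3.3534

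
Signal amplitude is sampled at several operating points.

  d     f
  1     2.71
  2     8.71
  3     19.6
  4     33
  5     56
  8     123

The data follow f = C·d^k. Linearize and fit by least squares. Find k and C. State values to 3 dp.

Taking logs, ln f = k·ln d + ln C, so regress ln f on ln d.
Σln d = 6.8669, Σ(ln d)² = 10.5236, Σln f = 18.4710, Σln d·ln f = 26.1016.
Equations: 10.5236·k + 6.8669·ln C = 26.1016;  6.8669·k + 6·ln C = 18.4710.
Δ = 10.5236·6 − (6.8669)² = 15.9867; k = (26.1016·6 − 6.8669·18.4710)/15.9867 = 1.86222, ln C = (10.5236·18.4710 − 6.8669·26.1016)/15.9867 = 0.94721, so C = exp(0.94721) = 2.57850.

k = 1.862, C = 2.578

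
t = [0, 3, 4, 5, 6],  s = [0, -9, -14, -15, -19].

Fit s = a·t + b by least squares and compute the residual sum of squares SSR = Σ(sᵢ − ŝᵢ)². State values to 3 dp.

SSR = 2.717

Sums needed: Σt·t = 86, Σt = 18, Σ1 = 5.
Moment sums: Σt·s = -272, Σs = -57.
Normal equations: [[86, 18]; [18, 5]]·[a, b]ᵀ = [-272, -57]ᵀ.
Eliminating b: 5·(row 1) − 18·(row 2) gives 106·a = 5·(-272) − 18·(-57) = -334, so a = -167/53.
Then b = ((-57) − 18·(-167/53))/5 = -3/53.
Residuals: 3/53, 27/53, -71/53, 43/53, -2/53; SSR = 144/53.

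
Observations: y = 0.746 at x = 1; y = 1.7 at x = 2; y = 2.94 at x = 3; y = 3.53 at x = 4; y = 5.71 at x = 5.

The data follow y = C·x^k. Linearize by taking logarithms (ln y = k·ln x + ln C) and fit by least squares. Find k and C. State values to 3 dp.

k = 1.219, C = 0.738

Taking logs, ln y = k·ln x + ln C, so regress ln y on ln x.
XᵀX = [[6.1995, 4.7875]; [4.7875, 5]], rhs = [6.1051, 4.3195]ᵀ  (here Σln x = 4.7875, Σ(ln x)² = 6.1995, Σln y = 4.3195, Σln x·ln y = 6.1051).
Δ = 6.1995·5 − (4.7875)² = 8.0774; k = (6.1051·5 − 4.7875·4.3195)/8.0774 = 1.21891, ln C = (6.1995·4.3195 − 4.7875·6.1051)/8.0774 = -0.30320, so C = exp(-0.30320) = 0.73845.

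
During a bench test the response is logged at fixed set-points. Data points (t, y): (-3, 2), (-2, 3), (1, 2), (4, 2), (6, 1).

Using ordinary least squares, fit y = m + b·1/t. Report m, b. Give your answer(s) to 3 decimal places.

The normal system MᵀM·[m, b]ᵀ = Mᵀy is [[5, 7/12]; [7/12, 209/144]]·[m, b]ᵀ = [10, 1/2]ᵀ.
Eliminating b: (209/144)·(row 1) − (7/12)·(row 2) gives (83/12)·m = (209/144)·10 − (7/12)·(1/2) = 128/9, so m = 512/249.
Then b = ((1/2) − (7/12)·(512/249))/(209/144) = -40/83.

m = 2.056, b = -0.482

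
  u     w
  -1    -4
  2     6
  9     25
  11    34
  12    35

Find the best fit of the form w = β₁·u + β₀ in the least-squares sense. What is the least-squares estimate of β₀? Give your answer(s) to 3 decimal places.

Sums needed: Σu·u = 351, Σu = 33, Σ1 = 5.
Moment sums: Σu·w = 1035, Σw = 96.
Eliminating β₀: 5·(row 1) − 33·(row 2) gives 666·β₁ = 5·1035 − 33·96 = 2007, so β₁ = 223/74.
Then β₀ = (96 − 33·(223/74))/5 = -51/74.

β₀ = -0.689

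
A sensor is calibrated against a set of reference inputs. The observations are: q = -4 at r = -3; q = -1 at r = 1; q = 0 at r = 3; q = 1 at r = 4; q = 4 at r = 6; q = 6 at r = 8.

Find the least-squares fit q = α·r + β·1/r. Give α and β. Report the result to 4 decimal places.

α = 0.7226, β = -1.7586

Forming MᵀM = [[135, 6]; [6, 85/64]] and Mᵀq = [87, 2]ᵀ gives MᵀM·[α, β]ᵀ = Mᵀq.
Δ = 135·(85/64) − 6² = 9171/64.
α = (87·(85/64) − 6·2)/(9171/64) = 2209/3057; β = (135·2 − 6·87)/(9171/64) = -1792/1019.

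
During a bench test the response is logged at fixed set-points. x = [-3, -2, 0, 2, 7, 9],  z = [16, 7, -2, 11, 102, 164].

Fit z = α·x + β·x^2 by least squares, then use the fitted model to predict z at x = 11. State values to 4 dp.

ẑ = 244.4480

With design matrix M, MᵀM = [[147, 1045]; [1045, 9075]] and Mᵀz = [2150, 18498]ᵀ.
Δ = 147·9075 − 1045² = 242000.
α = (2150·9075 − 1045·18498)/242000 = 411/550; β = (147·18498 − 1045·2150)/242000 = 59057/30250.
At x = 11: ẑ = (411/550)·(11) + (59057/30250)·(121) = 30556/125.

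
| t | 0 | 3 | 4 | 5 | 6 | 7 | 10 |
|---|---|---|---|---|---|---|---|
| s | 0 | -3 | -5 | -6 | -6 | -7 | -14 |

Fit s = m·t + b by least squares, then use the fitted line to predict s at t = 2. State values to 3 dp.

Normal-equation sums: Σt·t = 235, Σt = 35, Σ1 = 7.
Moment sums: Σt·s = -284, Σs = -41.
Δ = 235·7 − 35² = 420.
m = ((-284)·7 − 35·(-41))/420 = -79/60; b = (235·(-41) − 35·(-284))/420 = 61/84.
At t = 2: ŝ = (-79/60)·(2) + (61/84)·(1) = -267/140.

ŝ = -1.907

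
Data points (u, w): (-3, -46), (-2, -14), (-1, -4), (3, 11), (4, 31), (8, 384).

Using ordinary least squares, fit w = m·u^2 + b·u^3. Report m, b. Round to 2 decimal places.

m = -2.00, b = 1.00

Forming XᵀX = [[4531, 33759]; [33759, 267763]] and Xᵀw = [24697, 200247]ᵀ gives XᵀX·[m, b]ᵀ = Xᵀw.
Eliminating b: 267763·(row 1) − 33759·(row 2) gives 73564072·m = 267763·24697 − 33759·200247 = -147195662, so m = -73597831/36782036.
Then b = (200247 − 33759·(-73597831/36782036))/267763 = 36786567/36782036.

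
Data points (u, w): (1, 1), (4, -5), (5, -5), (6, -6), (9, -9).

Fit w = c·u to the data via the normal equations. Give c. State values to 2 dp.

c = -1.01

Normal-equation sums: Σu·u = 159.
Moment sums: Σu·w = -161.
c = (-161)/159 = -1.01258.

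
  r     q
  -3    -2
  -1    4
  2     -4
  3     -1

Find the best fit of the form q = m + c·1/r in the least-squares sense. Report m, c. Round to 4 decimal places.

Compute the Gram sums: Σ1 = 4, Σ1/r = -1/2, Σ1/r·1/r = 53/36.
For Mᵀq: Σq = -3, Σ1/r·q = -17/3.
Determinant 4·(53/36) − (-1/2)² = 203/36.
m = ((-3)·(53/36) − (-1/2)·(-17/3))/(203/36) = -9/7; c = (4·(-17/3) − (-1/2)·(-3))/(203/36) = -30/7.

m = -1.2857, c = -4.2857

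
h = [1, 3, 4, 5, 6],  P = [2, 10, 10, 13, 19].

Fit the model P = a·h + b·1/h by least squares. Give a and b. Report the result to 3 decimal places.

The normal system MᵀM·[a, b]ᵀ = MᵀP is [[87, 5]; [5, 4469/3600]]·[a, b]ᵀ = [251, 68/5]ᵀ.
Eliminating b: (4469/3600)·(row 1) − 5·(row 2) gives (99601/1200)·a = (4469/3600)·251 − 5·(68/5) = 876919/3600, so a = 876919/298803.
Then b = ((68/5) − 5·(876919/298803))/(4469/3600) = -86160/99601.

a = 2.935, b = -0.865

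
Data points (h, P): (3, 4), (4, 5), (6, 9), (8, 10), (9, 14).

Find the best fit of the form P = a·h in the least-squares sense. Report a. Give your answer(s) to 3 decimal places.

a = 1.417

Forming XᵀX = [[206]] and XᵀP = [292]ᵀ gives XᵀX·[a]ᵀ = XᵀP.
a = 292/206 = 1.41748.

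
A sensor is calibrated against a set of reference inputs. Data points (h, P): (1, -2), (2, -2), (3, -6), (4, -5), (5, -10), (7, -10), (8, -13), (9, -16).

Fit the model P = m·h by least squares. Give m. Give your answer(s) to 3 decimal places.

m = -1.655

From the data, Σh·h = 249.
Moment sums: Σh·P = -412.
So MᵀM·[m]ᵀ = MᵀP: [[249]]·[m]ᵀ = [-412]ᵀ.
Hence m = -412 / 249 ≈ -1.65462.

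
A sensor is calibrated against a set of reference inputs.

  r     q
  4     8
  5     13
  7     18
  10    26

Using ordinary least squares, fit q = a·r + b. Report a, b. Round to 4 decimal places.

a = 2.8810, b = -2.4762

The normal system XᵀX·[a, b]ᵀ = Xᵀq is [[190, 26]; [26, 4]]·[a, b]ᵀ = [483, 65]ᵀ.
Δ = 190·4 − 26² = 84.
a = (483·4 − 26·65)/84 = 121/42; b = (190·65 − 26·483)/84 = -52/21.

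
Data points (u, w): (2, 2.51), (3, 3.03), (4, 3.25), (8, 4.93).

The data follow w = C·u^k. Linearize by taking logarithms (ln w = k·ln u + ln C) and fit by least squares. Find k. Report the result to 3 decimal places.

With ln wᵢ as the transformed response and ln uᵢ as the regressor:
XᵀX = [[7.9333, 5.2575]; [5.2575, 4]], rhs = [6.8071, 4.8028]ᵀ  (here Σln u = 5.2575, Σ(ln u)² = 7.9333, Σln w = 4.8028, Σln u·ln w = 6.8071).
Slope k = (n·Σln u·ln w − Σln u·Σln w)/(n·Σ(ln u)² − (Σln u)²) = (4·6.8071 − 5.2575·4.8028)/4.0919 = 0.48332; ln C = (Σln w − k·Σln u)/n = 0.56545.

k = 0.483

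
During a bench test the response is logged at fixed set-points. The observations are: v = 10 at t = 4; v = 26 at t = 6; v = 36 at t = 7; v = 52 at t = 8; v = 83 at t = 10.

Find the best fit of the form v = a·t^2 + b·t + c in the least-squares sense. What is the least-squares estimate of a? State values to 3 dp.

With design matrix M, MᵀM = [[18049, 2135, 265]; [2135, 265, 35]; [265, 35, 5]] and Mᵀv = [14488, 1694, 207]ᵀ.
Row-reducing yields a = 29/28, b = -9/4, c = 79/35.

a = 1.036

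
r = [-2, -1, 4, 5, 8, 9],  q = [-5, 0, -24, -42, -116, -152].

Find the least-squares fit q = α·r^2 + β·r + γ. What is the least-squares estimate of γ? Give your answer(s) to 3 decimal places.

γ = 4.130

From the data, Σr^2·r^2 = 11555, Σr^2·r = 1421, Σr^2 = 191, Σr·r = 191, Σr = 23, Σ1 = 6.
And Σr^2·q = -21190, Σr·q = -2592, Σq = -339.
Normal equations: [[11555, 1421, 191]; [1421, 191, 23]; [191, 23, 6]]·[α, β, γ]ᵀ = [-21190, -2592, -339]ᵀ.
Row-reducing yields α = -268493/132756, β = 129917/132756, γ = 91383/22126.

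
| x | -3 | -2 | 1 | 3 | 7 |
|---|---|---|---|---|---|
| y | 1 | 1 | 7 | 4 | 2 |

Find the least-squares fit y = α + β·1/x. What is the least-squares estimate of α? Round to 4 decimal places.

Setting ∂/∂α … = 0 gives: 5·α + (9/14)·β = 15;  (9/14)·α + (2633/1764)·β = 109/14.
Δ = 5·(2633/1764) − (9/14)² = 3109/441.
α = (15·(2633/1764) − (9/14)·(109/14))/(3109/441) = 15333/6218; β = (5·(109/14) − (9/14)·15)/(3109/441) = 12915/3109.

α = 2.4659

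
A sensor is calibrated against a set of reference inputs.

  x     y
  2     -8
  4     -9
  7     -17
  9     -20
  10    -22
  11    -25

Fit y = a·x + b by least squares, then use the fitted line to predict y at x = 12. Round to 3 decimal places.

ŷ = -26.231

With design matrix A, AᵀA = [[371, 43]; [43, 6]] and Aᵀy = [-846, -101]ᵀ.
Eliminating b: 6·(row 1) − 43·(row 2) gives 377·a = 6·(-846) − 43·(-101) = -733, so a = -733/377.
Then b = ((-101) − 43·(-733/377))/6 = -1093/377.
At x = 12: ŷ = (-733/377)·(12) + (-1093/377)·(1) = -341/13.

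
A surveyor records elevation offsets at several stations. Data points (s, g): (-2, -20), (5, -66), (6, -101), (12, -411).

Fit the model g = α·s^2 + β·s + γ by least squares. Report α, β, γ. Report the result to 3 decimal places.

From the data, Σs^2·s^2 = 22673, Σs^2·s = 2061, Σs^2 = 209, Σs·s = 209, Σs = 21, Σ1 = 4.
Right-hand side: Σs^2·g = -64550, Σs·g = -5828, Σg = -598.
Inverting the 3×3 Gram matrix, [α, β, γ]ᵀ = [-39873/13244, 142841/66220, -58246/16555]ᵀ.

α = -3.011, β = 2.157, γ = -3.518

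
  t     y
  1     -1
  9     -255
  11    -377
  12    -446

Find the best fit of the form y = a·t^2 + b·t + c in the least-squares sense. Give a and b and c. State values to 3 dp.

Forming XᵀX = [[41939, 3789, 347]; [3789, 347, 33]; [347, 33, 4]] and Xᵀy = [-130497, -11795, -1079]ᵀ gives XᵀX·[a, b, c]ᵀ = Xᵀy.
Inverting the 3×3 Gram matrix, [a, b, c]ᵀ = [-5995/2066, -73841/26858, 62552/13429]ᵀ.

a = -2.902, b = -2.749, c = 4.658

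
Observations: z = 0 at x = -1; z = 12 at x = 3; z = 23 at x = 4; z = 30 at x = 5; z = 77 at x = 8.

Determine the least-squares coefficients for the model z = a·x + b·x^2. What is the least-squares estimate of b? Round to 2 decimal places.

With design matrix M, MᵀM = [[115, 727]; [727, 5059]] and Mᵀz = [894, 6154]ᵀ.
Eliminating b: 5059·(row 1) − 727·(row 2) gives 53256·a = 5059·894 − 727·6154 = 48788, so a = 12197/13314.
Then b = (6154 − 727·(12197/13314))/5059 = 14443/13314.

b = 1.08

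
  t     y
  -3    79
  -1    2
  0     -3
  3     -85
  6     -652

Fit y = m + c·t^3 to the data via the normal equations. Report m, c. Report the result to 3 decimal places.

m = -2.452, c = -3.008

Sums needed: Σ1 = 5, Σt^3 = 215, Σt^3·t^3 = 48115.
Moment sums: Σy = -659, Σt^3·y = -145262.
AᵀA·[m, c]ᵀ = Aᵀy becomes [[5, 215]; [215, 48115]]·[m, c]ᵀ = [-659, -145262]ᵀ.
det = 5·48115 − 215² = 194350.
m = ((-659)·48115 − 215·(-145262))/194350 = -95291/38870; c = (5·(-145262) − 215·(-659))/194350 = -23385/7774.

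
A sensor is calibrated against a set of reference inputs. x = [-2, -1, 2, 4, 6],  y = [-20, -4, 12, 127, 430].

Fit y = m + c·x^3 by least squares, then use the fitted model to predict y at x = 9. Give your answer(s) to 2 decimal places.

ŷ = 1459.81

Forming MᵀM = [[5, 279]; [279, 50881]] and Mᵀy = [545, 101268]ᵀ gives MᵀM·[m, c]ᵀ = Mᵀy.
Δ = 5·50881 − 279² = 176564.
m = (545·50881 − 279·101268)/176564 = -523627/176564; c = (5·101268 − 279·545)/176564 = 354285/176564.
At x = 9: ŷ = (-523627/176564)·(1) + (354285/176564)·(729) = 128875069/88282.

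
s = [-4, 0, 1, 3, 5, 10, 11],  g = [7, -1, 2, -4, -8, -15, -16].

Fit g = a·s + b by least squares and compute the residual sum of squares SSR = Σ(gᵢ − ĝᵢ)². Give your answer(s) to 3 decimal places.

SSR = 12.042

Sums needed: Σs·s = 272, Σs = 26, Σ1 = 7.
Right-hand side: Σs·g = -404, Σg = -35.
Normal equations: [[272, 26]; [26, 7]]·[a, b]ᵀ = [-404, -35]ᵀ.
Determinant 272·7 − 26² = 1228.
a = ((-404)·7 − 26·(-35))/1228 = -959/614; b = (272·(-35) − 26·(-404))/1228 = 246/307.
Residuals: -15/307, -553/307, 1695/614, -71/614, -609/614, -56/307, 233/614; SSR = 3697/307.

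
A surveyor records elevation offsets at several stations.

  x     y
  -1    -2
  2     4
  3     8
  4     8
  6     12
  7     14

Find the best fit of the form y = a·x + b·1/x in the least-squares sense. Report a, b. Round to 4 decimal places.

a = 2.0363, b = 0.3052

Setting ∂/∂a … = 0 gives: 115·a + 6·b = 236;  6·a + (10385/7056)·b = 38/3.
det = 115·(10385/7056) − 6² = 940259/7056.
a = (236·(10385/7056) − 6·(38/3))/(940259/7056) = 1914604/940259; b = (115·(38/3) − 6·236)/(940259/7056) = 286944/940259.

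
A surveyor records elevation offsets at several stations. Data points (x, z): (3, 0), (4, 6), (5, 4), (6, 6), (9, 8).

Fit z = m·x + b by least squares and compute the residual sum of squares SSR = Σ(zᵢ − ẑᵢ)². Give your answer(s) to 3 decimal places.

SSR = 13.132

From the data, Σx·x = 167, Σx = 27, Σ1 = 5.
For Mᵀz: Σx·z = 152, Σz = 24.
So MᵀM·[m, b]ᵀ = Mᵀz: [[167, 27]; [27, 5]]·[m, b]ᵀ = [152, 24]ᵀ.
Eliminating b: 5·(row 1) − 27·(row 2) gives 106·m = 5·152 − 27·24 = 112, so m = 56/53.
Then b = (24 − 27·(56/53))/5 = -48/53.
Residuals: -120/53, 142/53, -20/53, 30/53, -32/53; SSR = 696/53.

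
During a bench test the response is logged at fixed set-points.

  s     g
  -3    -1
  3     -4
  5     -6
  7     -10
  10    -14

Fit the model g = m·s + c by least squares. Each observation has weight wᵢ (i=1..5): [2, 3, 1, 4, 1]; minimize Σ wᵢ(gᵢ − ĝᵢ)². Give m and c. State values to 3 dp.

m = -0.982, c = -2.620

The normal system XᵀWX·[m, c]ᵀ = XᵀWg is [[366, 46]; [46, 11]]·[m, c]ᵀ = [-480, -74]ᵀ.
Δ = 366·11 − 46² = 1910.
m = ((-480)·11 − 46·(-74))/1910 = -938/955; c = (366·(-74) − 46·(-480))/1910 = -2502/955.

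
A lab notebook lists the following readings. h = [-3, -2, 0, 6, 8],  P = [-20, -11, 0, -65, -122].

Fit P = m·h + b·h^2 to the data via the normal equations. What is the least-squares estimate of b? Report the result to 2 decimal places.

Forming MᵀM = [[113, 693]; [693, 5489]] and MᵀP = [-1284, -10372]ᵀ gives MᵀM·[m, b]ᵀ = MᵀP.
Δ = 113·5489 − 693² = 140008.
m = ((-1284)·5489 − 693·(-10372))/140008 = 1590/1591; b = (113·(-10372) − 693·(-1284))/140008 = -35278/17501.

b = -2.02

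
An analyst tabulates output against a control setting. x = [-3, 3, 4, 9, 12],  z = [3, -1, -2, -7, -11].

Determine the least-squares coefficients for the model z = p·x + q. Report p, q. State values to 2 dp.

Entries of AᵀA: Σx·x = 259, Σx = 25, Σ1 = 5.
For Aᵀz: Σx·z = -215, Σz = -18.
Normal equations: [[259, 25]; [25, 5]]·[p, q]ᵀ = [-215, -18]ᵀ.
Eliminating q: 5·(row 1) − 25·(row 2) gives 670·p = 5·(-215) − 25·(-18) = -625, so p = -125/134.
Then q = ((-18) − 25·(-125/134))/5 = 713/670.

p = -0.93, q = 1.06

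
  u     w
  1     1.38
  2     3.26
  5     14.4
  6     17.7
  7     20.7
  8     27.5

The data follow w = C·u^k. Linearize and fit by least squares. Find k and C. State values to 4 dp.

k = 1.4484, C = 1.3118

With ln wᵢ as the transformed response and ln uᵢ as the regressor:
AᵀA = [[14.3918, 8.1197]; [8.1197, 6]], rhs = [23.0486, 13.3889]ᵀ  (here Σln u = 8.1197, Σ(ln u)² = 14.3918, Σln w = 13.3889, Σln u·ln w = 23.0486).
Solving (det = 20.4213): k = 1.44838, ln C = 0.27143, so C = exp(0.27143) = 1.31183.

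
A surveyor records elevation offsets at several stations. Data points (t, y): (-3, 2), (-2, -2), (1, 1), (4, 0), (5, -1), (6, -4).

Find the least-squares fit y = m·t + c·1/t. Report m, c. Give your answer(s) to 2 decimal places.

m = -0.48, c = 2.23

With design matrix M, MᵀM = [[91, 6]; [6, 5369/3600]] and Mᵀy = [-30, 7/15]ᵀ.
Δ = 91·(5369/3600) − 6² = 358979/3600.
m = ((-30)·(5369/3600) − 6·(7/15))/(358979/3600) = -171150/358979; c = (91·(7/15) − 6·(-30))/(358979/3600) = 800880/358979.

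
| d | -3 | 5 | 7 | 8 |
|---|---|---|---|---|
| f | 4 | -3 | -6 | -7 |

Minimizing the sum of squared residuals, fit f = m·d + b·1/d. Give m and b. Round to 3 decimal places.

m = -0.759, b = -3.373

The normal system XᵀX·[m, b]ᵀ = Xᵀf is [[147, 4]; [4, 132049/705600]]·[m, b]ᵀ = [-125, -3079/840]ᵀ.
Eliminating b: (132049/705600)·(row 1) − 4·(row 2) gives (55249/4800)·m = (132049/705600)·(-125) − 4·(-3079/840) = -1232137/141120, so m = -6160685/8121603.
Then b = ((-3079/840) − 4·(-6160685/8121603))/(132049/705600) = -186360/55249.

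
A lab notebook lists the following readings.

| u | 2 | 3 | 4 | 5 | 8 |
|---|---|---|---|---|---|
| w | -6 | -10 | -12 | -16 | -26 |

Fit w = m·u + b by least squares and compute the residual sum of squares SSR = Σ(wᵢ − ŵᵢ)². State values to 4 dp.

Setting ∂/∂m … = 0 gives: 118·m + 22·b = -378;  22·m + 5·b = -70.
(Σu·u = 118, Σu = 22, Σ1 = 5, Σu·w = -378, Σw = -70.)
Δ = 118·5 − 22² = 106.
m = ((-378)·5 − 22·(-70))/106 = -175/53; b = (118·(-70) − 22·(-378))/106 = 28/53.
Residuals: 4/53, -33/53, 36/53, -1/53, -6/53; SSR = 46/53.

SSR = 0.8679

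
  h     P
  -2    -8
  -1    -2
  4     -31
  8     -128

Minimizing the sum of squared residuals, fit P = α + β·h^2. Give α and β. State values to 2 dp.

Sums needed: Σ1 = 4, Σh^2 = 85, Σh^2·h^2 = 4369.
Right-hand side: ΣP = -169, Σh^2·P = -8722.
Normal equations: [[4, 85]; [85, 4369]]·[α, β]ᵀ = [-169, -8722]ᵀ.
det = 4·4369 − 85² = 10251.
α = ((-169)·4369 − 85·(-8722))/10251 = 59/201; β = (4·(-8722) − 85·(-169))/10251 = -6841/3417.

α = 0.29, β = -2.00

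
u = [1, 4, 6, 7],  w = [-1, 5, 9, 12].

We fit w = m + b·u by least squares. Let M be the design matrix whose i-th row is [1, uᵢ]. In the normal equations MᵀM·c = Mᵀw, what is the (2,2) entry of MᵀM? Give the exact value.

Row 2 ↔ basis u, column 2 ↔ basis u, so (MᵀM)_{2,2} = Σᵢ (u)·(u) = (1)·(1) + (4)·(4) + (6)·(6) + (7)·(7) = 102.

102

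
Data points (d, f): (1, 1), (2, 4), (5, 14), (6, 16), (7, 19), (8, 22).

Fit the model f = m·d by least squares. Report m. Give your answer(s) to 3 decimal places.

m = 2.704

With design matrix X, XᵀX = [[179]] and Xᵀf = [484]ᵀ.
Hence m = 484 / 179 ≈ 2.70391.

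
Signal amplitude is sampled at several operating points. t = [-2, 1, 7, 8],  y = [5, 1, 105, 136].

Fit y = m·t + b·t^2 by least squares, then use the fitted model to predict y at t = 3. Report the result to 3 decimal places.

From the data, Σt·t = 118, Σt·t^2 = 848, Σt^2·t^2 = 6514.
For Mᵀy: Σt·y = 1814, Σt^2·y = 13870.
So MᵀM·[m, b]ᵀ = Mᵀy: [[118, 848]; [848, 6514]]·[m, b]ᵀ = [1814, 13870]ᵀ.
Eliminating b: 6514·(row 1) − 848·(row 2) gives 49548·m = 6514·1814 − 848·13870 = 54636, so m = 4553/4129.
Then b = (13870 − 848·(4553/4129))/6514 = 8199/4129.
At t = 3: ŷ = (4553/4129)·(3) + (8199/4129)·(9) = 87450/4129.

ŷ = 21.179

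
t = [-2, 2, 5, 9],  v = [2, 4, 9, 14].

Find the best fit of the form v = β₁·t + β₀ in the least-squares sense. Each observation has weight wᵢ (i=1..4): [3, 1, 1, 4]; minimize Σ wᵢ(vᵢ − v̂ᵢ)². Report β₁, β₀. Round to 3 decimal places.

β₁ = 1.112, β₀ = 3.763

Entries of XᵀWX: Σwᵢ·t·t = 365, Σwᵢ·t = 37, Σwᵢ·1 = 9.
Right-hand side: Σwᵢ·t·v = 545, Σwᵢ·v = 75.
Normal equations: [[365, 37]; [37, 9]]·[β₁, β₀]ᵀ = [545, 75]ᵀ.
Eliminating β₀: 9·(row 1) − 37·(row 2) gives 1916·β₁ = 9·545 − 37·75 = 2130, so β₁ = 1065/958.
Then β₀ = (75 − 37·(1065/958))/9 = 3605/958.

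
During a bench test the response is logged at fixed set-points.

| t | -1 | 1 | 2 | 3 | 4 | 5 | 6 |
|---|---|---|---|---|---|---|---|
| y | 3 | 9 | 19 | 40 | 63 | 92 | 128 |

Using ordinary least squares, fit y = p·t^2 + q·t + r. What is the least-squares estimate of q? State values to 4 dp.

q = 2.9976

Forming MᵀM = [[2276, 440, 92]; [440, 92, 20]; [92, 20, 7]] and Mᵀy = [8364, 1644, 354]ᵀ gives MᵀM·[p, q, r]ᵀ = Mᵀy.
Solving the 3×3 system (Gaussian elimination) gives p = 2525/847, q = 2539/847, r = 342/121.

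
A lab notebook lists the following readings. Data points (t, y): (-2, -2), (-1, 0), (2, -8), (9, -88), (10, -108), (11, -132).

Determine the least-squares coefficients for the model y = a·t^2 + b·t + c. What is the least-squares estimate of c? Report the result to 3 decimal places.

c = -0.593

Entries of MᵀM: Σt^2·t^2 = 31235, Σt^2·t = 3059, Σt^2 = 311, Σt·t = 311, Σt = 29, Σ1 = 6.
Right-hand side: Σt^2·y = -33940, Σt·y = -3336, Σy = -338.
Normal equations: [[31235, 3059, 311]; [3059, 311, 29]; [311, 29, 6]]·[a, b, c]ᵀ = [-33940, -3336, -338]ᵀ.
Solving the 3×3 system (Gaussian elimination) gives a = -23489/24225, b = -137387/121125, c = -23924/40375.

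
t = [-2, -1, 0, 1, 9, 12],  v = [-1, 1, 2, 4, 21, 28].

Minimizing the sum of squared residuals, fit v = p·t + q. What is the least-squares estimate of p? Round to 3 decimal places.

p = 2.083

Sums needed: Σt·t = 231, Σt = 19, Σ1 = 6.
Right-hand side: Σt·v = 530, Σv = 55.
Δ = 231·6 − 19² = 1025.
p = (530·6 − 19·55)/1025 = 427/205; q = (231·55 − 19·530)/1025 = 527/205.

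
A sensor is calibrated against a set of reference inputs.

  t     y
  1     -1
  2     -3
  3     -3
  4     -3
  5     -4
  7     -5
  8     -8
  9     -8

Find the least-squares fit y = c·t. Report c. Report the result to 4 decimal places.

c = -0.8795

AᵀA·[c]ᵀ = Aᵀy reads: 249·c = -219.
Hence c = -219 / 249 ≈ -0.879518.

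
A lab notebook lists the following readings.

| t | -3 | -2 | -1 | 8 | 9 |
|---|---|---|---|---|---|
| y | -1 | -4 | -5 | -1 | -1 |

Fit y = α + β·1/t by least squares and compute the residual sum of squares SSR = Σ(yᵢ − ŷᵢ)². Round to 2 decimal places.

Compute the Gram sums: Σ1 = 5, Σ1/t = -115/72, Σ1/t·1/t = 7201/5184.
And Σy = -12, Σ1/t·y = 511/72.
So XᵀX·[α, β]ᵀ = Xᵀy: [[5, -115/72]; [-115/72, 7201/5184]]·[α, β]ᵀ = [-12, 511/72]ᵀ.
Δ = 5·(7201/5184) − (-115/72)² = 5695/1296.
α = ((-12)·(7201/5184) − (-115/72)·(511/72))/(5695/1296) = -27647/22780; β = (5·(511/72) − (-115/72)·(-12))/(5695/1296) = 4230/1139.
Residuals: 33067/22780, -21173/22780, -1653/22780, -1427/5695, -4533/22780; SSR = 70131/22780.

SSR = 3.08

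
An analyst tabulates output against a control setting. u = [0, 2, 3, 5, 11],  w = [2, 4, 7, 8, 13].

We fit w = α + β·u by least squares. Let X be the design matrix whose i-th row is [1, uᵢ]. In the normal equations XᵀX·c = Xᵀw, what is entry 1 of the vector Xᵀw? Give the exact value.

Entry 1 ↔ basis 1, so (Xᵀw)_{1} = Σᵢ wᵢ = (1)·(2) + (1)·(4) + (1)·(7) + (1)·(8) + (1)·(13) = 34.

34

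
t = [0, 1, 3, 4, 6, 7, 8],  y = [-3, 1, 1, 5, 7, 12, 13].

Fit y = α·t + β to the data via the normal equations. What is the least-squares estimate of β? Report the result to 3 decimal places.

Normal-equation sums: Σt·t = 175, Σt = 29, Σ1 = 7.
And Σt·y = 254, Σy = 36.
Normal equations: [[175, 29]; [29, 7]]·[α, β]ᵀ = [254, 36]ᵀ.
Eliminating β: 7·(row 1) − 29·(row 2) gives 384·α = 7·254 − 29·36 = 734, so α = 367/192.
Then β = (36 − 29·(367/192))/7 = -533/192.

β = -2.776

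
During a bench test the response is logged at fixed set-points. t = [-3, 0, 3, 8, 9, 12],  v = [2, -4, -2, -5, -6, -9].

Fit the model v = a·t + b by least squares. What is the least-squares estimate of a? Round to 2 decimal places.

The normal system XᵀX·[a, b]ᵀ = Xᵀv is [[307, 29]; [29, 6]]·[a, b]ᵀ = [-214, -24]ᵀ.
Δ = 307·6 − 29² = 1001.
a = ((-214)·6 − 29·(-24))/1001 = -84/143; b = (307·(-24) − 29·(-214))/1001 = -166/143.

a = -0.59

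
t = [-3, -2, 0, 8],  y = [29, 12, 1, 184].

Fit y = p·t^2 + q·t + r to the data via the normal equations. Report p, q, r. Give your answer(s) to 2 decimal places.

Normal-equation sums: Σt^2·t^2 = 4193, Σt^2·t = 477, Σt^2 = 77, Σt·t = 77, Σt = 3, Σ1 = 4.
Right-hand side: Σt^2·y = 12085, Σt·y = 1361, Σy = 226.
MᵀM·[p, q, r]ᵀ = Mᵀy becomes [[4193, 477, 77]; [477, 77, 3]; [77, 3, 4]]·[p, q, r]ᵀ = [12085, 1361, 226]ᵀ.
Row-reducing yields p = 12095/4132, q = -25661/53716, r = 13713/26858.

p = 2.93, q = -0.48, r = 0.51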